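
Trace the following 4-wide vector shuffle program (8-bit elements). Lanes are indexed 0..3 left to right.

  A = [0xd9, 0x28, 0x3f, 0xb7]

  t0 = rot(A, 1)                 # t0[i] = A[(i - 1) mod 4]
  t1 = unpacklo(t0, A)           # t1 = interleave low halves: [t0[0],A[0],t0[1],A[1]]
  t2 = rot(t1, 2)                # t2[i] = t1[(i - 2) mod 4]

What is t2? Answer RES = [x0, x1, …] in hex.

RES = [ 0xd9  0x28  0xb7  0xd9 ]

  t0: b7 d9 28 3f
  t1: b7 d9 d9 28
  t2: d9 28 b7 d9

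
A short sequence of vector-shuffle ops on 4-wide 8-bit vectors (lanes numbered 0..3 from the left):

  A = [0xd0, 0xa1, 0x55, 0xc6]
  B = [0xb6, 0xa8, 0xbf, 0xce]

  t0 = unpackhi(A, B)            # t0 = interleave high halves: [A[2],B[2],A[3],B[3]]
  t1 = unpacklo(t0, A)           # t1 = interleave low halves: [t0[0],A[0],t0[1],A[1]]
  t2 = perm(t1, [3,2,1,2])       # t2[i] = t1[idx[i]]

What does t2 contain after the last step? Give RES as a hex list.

t0 = [0x55, 0xbf, 0xc6, 0xce]
t1 = [0x55, 0xd0, 0xbf, 0xa1]
t2 = [0xa1, 0xbf, 0xd0, 0xbf]

RES = [0xa1, 0xbf, 0xd0, 0xbf]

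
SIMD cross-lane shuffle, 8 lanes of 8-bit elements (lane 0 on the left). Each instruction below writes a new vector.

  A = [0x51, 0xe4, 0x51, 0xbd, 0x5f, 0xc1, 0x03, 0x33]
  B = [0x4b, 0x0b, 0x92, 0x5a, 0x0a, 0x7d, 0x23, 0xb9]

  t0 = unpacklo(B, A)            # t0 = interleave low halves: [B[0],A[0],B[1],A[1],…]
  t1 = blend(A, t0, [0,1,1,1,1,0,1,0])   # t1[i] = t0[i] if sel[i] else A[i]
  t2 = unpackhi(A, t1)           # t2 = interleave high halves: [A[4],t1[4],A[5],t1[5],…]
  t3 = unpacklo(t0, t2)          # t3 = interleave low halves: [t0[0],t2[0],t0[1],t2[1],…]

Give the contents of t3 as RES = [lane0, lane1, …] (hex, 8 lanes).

→ t0 |4b|51|0b|e4|92|51|5a|bd|
→ t1 |51|51|0b|e4|92|c1|5a|33|
→ t2 |5f|92|c1|c1|03|5a|33|33|
→ t3 |4b|5f|51|92|0b|c1|e4|c1|

RES = [ 0x4b  0x5f  0x51  0x92  0x0b  0xc1  0xe4  0xc1 ]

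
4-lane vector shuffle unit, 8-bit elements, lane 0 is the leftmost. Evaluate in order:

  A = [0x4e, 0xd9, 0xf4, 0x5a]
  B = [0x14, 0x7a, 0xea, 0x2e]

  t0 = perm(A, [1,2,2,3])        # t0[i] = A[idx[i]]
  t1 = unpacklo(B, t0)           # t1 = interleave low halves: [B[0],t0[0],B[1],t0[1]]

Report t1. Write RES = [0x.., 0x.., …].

  t0: d9 f4 f4 5a
  t1: 14 d9 7a f4

RES = [ 0x14  0xd9  0x7a  0xf4 ]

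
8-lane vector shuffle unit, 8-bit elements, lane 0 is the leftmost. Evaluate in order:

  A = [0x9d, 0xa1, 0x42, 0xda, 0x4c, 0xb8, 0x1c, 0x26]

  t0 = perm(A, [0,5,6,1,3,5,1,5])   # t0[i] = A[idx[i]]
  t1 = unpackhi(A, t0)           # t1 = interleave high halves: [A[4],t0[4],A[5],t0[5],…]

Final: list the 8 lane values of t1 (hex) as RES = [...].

  t0: 9d b8 1c a1 da b8 a1 b8
  t1: 4c da b8 b8 1c a1 26 b8

RES = [ 0x4c  0xda  0xb8  0xb8  0x1c  0xa1  0x26  0xb8 ]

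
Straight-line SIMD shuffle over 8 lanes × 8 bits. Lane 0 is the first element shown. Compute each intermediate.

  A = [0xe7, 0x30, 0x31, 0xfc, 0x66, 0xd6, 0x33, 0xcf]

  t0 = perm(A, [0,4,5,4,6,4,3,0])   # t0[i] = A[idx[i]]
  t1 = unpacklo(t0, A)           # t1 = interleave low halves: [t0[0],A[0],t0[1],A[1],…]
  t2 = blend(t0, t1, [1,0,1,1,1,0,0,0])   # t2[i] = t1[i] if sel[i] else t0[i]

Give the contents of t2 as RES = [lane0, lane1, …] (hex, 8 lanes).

RES = [0xe7, 0x66, 0x66, 0x30, 0xd6, 0x66, 0xfc, 0xe7]

→ t0 |e7|66|d6|66|33|66|fc|e7|
→ t1 |e7|e7|66|30|d6|31|66|fc|
→ t2 |e7|66|66|30|d6|66|fc|e7|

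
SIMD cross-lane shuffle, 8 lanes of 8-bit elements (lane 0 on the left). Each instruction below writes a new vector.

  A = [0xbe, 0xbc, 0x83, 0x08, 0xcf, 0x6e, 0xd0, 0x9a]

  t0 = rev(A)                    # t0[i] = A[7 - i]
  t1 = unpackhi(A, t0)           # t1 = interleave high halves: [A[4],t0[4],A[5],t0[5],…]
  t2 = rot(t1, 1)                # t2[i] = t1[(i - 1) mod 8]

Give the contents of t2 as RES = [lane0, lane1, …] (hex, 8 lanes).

RES = [0xbe, 0xcf, 0x08, 0x6e, 0x83, 0xd0, 0xbc, 0x9a]

→ t0 |9a|d0|6e|cf|08|83|bc|be|
→ t1 |cf|08|6e|83|d0|bc|9a|be|
→ t2 |be|cf|08|6e|83|d0|bc|9a|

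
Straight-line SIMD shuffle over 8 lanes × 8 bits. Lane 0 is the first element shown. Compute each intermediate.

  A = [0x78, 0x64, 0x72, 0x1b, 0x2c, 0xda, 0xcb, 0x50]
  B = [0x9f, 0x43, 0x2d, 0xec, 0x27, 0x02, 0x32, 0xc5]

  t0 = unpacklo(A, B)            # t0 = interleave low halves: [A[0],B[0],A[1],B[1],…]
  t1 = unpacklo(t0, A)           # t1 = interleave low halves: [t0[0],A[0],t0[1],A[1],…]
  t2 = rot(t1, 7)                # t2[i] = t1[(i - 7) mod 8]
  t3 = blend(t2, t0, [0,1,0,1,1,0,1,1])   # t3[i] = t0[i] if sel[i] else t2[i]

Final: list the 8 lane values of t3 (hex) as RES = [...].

RES = [0x78, 0x9f, 0x64, 0x43, 0x72, 0x43, 0x1b, 0xec]

  t0: 78 9f 64 43 72 2d 1b ec
  t1: 78 78 9f 64 64 72 43 1b
  t2: 78 9f 64 64 72 43 1b 78
  t3: 78 9f 64 43 72 43 1b ec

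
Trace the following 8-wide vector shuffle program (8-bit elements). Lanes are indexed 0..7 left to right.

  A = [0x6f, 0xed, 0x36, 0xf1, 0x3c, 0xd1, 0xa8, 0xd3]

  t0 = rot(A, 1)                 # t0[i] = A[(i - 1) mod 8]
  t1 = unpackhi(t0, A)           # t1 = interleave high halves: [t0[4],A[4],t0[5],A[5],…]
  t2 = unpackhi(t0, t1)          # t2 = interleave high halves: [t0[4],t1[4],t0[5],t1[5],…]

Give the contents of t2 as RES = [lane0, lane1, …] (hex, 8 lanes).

  t0: d3 6f ed 36 f1 3c d1 a8
  t1: f1 3c 3c d1 d1 a8 a8 d3
  t2: f1 d1 3c a8 d1 a8 a8 d3

RES = [0xf1, 0xd1, 0x3c, 0xa8, 0xd1, 0xa8, 0xa8, 0xd3]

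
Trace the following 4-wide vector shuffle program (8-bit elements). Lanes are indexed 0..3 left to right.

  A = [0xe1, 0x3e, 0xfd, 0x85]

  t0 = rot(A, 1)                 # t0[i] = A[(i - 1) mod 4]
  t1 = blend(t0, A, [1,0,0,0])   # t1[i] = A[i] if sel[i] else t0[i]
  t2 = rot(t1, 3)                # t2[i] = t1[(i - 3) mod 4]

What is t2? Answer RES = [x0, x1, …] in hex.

  t0: 85 e1 3e fd
  t1: e1 e1 3e fd
  t2: e1 3e fd e1

RES = [0xe1, 0x3e, 0xfd, 0xe1]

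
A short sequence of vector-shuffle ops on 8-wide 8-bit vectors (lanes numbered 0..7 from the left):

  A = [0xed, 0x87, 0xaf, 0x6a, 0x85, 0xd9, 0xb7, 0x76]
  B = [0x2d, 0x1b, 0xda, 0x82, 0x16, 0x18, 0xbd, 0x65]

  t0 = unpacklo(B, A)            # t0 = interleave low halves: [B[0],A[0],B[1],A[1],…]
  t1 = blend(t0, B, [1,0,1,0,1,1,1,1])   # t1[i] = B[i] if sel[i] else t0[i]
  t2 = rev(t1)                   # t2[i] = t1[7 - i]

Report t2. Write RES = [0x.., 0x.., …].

  t0: 2d ed 1b 87 da af 82 6a
  t1: 2d ed da 87 16 18 bd 65
  t2: 65 bd 18 16 87 da ed 2d

RES = [ 0x65  0xbd  0x18  0x16  0x87  0xda  0xed  0x2d ]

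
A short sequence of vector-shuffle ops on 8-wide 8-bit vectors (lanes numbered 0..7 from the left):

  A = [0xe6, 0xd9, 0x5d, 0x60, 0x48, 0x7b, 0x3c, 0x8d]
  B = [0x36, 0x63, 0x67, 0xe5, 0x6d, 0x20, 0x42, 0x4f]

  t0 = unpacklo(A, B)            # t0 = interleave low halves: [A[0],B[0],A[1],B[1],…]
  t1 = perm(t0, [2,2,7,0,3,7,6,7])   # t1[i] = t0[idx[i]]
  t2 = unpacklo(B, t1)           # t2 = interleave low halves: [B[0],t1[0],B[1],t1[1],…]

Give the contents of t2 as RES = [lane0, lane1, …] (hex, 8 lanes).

  t0: e6 36 d9 63 5d 67 60 e5
  t1: d9 d9 e5 e6 63 e5 60 e5
  t2: 36 d9 63 d9 67 e5 e5 e6

RES = [ 0x36  0xd9  0x63  0xd9  0x67  0xe5  0xe5  0xe6 ]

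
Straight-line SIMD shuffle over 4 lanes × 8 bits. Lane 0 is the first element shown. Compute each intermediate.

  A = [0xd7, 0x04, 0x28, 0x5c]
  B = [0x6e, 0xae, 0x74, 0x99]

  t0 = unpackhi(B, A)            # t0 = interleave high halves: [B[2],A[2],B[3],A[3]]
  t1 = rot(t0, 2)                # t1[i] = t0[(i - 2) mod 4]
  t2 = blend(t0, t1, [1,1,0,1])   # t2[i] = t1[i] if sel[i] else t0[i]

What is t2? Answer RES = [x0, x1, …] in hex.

t0 = [0x74, 0x28, 0x99, 0x5c]
t1 = [0x99, 0x5c, 0x74, 0x28]
t2 = [0x99, 0x5c, 0x99, 0x28]

RES = [0x99, 0x5c, 0x99, 0x28]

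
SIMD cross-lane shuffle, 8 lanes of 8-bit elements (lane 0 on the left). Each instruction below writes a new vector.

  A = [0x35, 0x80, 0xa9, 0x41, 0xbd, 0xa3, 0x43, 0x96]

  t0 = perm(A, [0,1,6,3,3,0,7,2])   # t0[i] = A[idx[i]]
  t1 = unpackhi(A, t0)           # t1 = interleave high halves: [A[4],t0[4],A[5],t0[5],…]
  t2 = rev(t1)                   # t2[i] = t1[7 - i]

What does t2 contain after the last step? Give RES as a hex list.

→ t0 |35|80|43|41|41|35|96|a9|
→ t1 |bd|41|a3|35|43|96|96|a9|
→ t2 |a9|96|96|43|35|a3|41|bd|

RES = [ 0xa9  0x96  0x96  0x43  0x35  0xa3  0x41  0xbd ]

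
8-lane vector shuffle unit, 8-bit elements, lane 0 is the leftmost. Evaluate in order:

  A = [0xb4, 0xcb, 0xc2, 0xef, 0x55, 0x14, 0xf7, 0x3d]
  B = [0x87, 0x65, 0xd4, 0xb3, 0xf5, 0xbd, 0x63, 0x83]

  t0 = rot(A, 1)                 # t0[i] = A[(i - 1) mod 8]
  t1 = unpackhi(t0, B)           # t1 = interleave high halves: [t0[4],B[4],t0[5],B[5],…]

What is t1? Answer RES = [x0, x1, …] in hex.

RES = [ 0xef  0xf5  0x55  0xbd  0x14  0x63  0xf7  0x83 ]

t0 = [0x3d, 0xb4, 0xcb, 0xc2, 0xef, 0x55, 0x14, 0xf7]
t1 = [0xef, 0xf5, 0x55, 0xbd, 0x14, 0x63, 0xf7, 0x83]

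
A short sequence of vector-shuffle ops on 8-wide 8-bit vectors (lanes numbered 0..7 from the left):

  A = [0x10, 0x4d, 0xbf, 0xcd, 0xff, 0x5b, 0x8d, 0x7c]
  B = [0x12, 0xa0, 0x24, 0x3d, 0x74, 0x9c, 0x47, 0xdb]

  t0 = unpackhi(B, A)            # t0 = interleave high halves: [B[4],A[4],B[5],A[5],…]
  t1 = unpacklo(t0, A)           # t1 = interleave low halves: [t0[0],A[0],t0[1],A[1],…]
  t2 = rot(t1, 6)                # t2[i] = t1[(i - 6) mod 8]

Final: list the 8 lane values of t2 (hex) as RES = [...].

→ t0 |74|ff|9c|5b|47|8d|db|7c|
→ t1 |74|10|ff|4d|9c|bf|5b|cd|
→ t2 |ff|4d|9c|bf|5b|cd|74|10|

RES = [ 0xff  0x4d  0x9c  0xbf  0x5b  0xcd  0x74  0x10 ]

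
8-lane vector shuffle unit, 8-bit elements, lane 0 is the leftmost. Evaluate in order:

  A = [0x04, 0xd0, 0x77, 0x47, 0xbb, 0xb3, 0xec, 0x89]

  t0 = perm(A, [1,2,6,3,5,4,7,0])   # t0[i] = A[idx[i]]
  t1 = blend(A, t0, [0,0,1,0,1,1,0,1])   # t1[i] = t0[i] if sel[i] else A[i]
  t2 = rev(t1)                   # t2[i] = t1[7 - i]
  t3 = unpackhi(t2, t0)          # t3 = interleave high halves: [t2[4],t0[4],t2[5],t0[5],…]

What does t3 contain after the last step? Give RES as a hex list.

t0 = [0xd0, 0x77, 0xec, 0x47, 0xb3, 0xbb, 0x89, 0x04]
t1 = [0x04, 0xd0, 0xec, 0x47, 0xb3, 0xbb, 0xec, 0x04]
t2 = [0x04, 0xec, 0xbb, 0xb3, 0x47, 0xec, 0xd0, 0x04]
t3 = [0x47, 0xb3, 0xec, 0xbb, 0xd0, 0x89, 0x04, 0x04]

RES = [ 0x47  0xb3  0xec  0xbb  0xd0  0x89  0x04  0x04 ]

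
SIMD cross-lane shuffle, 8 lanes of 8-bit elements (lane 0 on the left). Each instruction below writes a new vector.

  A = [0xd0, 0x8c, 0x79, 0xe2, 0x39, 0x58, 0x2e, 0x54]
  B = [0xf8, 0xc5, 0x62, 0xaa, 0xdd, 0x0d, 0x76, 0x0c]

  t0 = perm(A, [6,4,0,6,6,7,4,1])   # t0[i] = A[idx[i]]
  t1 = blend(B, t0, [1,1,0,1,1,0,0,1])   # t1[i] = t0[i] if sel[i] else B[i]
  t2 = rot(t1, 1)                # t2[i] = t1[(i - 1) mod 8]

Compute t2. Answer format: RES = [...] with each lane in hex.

→ t0 |2e|39|d0|2e|2e|54|39|8c|
→ t1 |2e|39|62|2e|2e|0d|76|8c|
→ t2 |8c|2e|39|62|2e|2e|0d|76|

RES = [ 0x8c  0x2e  0x39  0x62  0x2e  0x2e  0x0d  0x76 ]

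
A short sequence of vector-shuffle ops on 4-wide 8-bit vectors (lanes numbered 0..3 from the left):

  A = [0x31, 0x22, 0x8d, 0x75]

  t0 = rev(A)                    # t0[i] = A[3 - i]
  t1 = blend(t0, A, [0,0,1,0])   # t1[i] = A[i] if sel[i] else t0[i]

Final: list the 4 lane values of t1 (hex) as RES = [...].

  t0: 75 8d 22 31
  t1: 75 8d 8d 31

RES = [ 0x75  0x8d  0x8d  0x31 ]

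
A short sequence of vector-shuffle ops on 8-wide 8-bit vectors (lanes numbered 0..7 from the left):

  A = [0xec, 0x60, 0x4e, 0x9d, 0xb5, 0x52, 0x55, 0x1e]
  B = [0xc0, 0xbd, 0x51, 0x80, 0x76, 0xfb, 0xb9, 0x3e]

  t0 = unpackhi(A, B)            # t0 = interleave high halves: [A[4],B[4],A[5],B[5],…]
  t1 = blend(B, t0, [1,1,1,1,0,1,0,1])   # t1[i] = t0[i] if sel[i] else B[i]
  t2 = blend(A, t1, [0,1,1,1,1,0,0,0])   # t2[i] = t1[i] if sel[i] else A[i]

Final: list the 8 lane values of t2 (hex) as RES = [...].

RES = [0xec, 0x76, 0x52, 0xfb, 0x76, 0x52, 0x55, 0x1e]

→ t0 |b5|76|52|fb|55|b9|1e|3e|
→ t1 |b5|76|52|fb|76|b9|b9|3e|
→ t2 |ec|76|52|fb|76|52|55|1e|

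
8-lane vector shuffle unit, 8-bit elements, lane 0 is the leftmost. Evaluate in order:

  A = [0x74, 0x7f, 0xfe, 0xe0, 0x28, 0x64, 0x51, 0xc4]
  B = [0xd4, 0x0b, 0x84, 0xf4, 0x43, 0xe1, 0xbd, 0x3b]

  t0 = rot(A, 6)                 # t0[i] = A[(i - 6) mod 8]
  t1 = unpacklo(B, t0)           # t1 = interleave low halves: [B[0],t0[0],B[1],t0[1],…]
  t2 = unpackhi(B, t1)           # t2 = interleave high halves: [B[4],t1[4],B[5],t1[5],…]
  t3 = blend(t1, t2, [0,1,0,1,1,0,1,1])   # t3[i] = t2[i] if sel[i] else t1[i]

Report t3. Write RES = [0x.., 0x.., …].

t0 = [0xfe, 0xe0, 0x28, 0x64, 0x51, 0xc4, 0x74, 0x7f]
t1 = [0xd4, 0xfe, 0x0b, 0xe0, 0x84, 0x28, 0xf4, 0x64]
t2 = [0x43, 0x84, 0xe1, 0x28, 0xbd, 0xf4, 0x3b, 0x64]
t3 = [0xd4, 0x84, 0x0b, 0x28, 0xbd, 0x28, 0x3b, 0x64]

RES = [ 0xd4  0x84  0x0b  0x28  0xbd  0x28  0x3b  0x64 ]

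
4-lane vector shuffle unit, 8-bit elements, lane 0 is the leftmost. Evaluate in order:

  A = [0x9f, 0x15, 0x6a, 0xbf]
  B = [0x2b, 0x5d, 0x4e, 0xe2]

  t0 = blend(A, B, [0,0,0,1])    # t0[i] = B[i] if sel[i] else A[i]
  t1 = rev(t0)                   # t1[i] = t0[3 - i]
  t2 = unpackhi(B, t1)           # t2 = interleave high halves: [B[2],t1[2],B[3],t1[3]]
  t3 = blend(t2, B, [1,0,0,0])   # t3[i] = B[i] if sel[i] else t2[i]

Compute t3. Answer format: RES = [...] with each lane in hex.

t0 = [0x9f, 0x15, 0x6a, 0xe2]
t1 = [0xe2, 0x6a, 0x15, 0x9f]
t2 = [0x4e, 0x15, 0xe2, 0x9f]
t3 = [0x2b, 0x15, 0xe2, 0x9f]

RES = [0x2b, 0x15, 0xe2, 0x9f]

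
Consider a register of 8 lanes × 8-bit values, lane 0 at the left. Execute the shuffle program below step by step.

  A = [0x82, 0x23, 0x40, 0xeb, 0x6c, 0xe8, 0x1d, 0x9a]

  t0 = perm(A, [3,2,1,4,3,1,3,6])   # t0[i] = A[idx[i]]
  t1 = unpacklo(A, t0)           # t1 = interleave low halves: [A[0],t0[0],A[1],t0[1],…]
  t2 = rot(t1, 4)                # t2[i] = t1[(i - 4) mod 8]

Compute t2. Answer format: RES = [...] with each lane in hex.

RES = [0x40, 0x23, 0xeb, 0x6c, 0x82, 0xeb, 0x23, 0x40]

  t0: eb 40 23 6c eb 23 eb 1d
  t1: 82 eb 23 40 40 23 eb 6c
  t2: 40 23 eb 6c 82 eb 23 40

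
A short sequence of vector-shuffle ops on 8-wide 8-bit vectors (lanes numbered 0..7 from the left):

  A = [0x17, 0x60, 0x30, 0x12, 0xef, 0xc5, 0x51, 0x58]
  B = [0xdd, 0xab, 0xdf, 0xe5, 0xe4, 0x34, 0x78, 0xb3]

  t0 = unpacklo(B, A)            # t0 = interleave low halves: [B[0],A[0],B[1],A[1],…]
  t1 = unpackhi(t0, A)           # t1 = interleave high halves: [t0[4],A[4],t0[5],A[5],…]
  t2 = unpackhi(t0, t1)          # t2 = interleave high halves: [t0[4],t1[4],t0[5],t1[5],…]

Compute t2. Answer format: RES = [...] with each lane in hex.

RES = [ 0xdf  0xe5  0x30  0x51  0xe5  0x12  0x12  0x58 ]

  t0: dd 17 ab 60 df 30 e5 12
  t1: df ef 30 c5 e5 51 12 58
  t2: df e5 30 51 e5 12 12 58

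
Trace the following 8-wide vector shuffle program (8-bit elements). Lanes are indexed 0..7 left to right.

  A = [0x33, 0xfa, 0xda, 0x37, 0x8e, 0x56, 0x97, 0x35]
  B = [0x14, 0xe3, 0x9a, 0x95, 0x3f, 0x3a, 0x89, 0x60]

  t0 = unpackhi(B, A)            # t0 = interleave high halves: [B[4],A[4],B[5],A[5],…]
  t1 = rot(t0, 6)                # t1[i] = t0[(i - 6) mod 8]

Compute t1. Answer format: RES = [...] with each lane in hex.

RES = [0x3a, 0x56, 0x89, 0x97, 0x60, 0x35, 0x3f, 0x8e]

  t0: 3f 8e 3a 56 89 97 60 35
  t1: 3a 56 89 97 60 35 3f 8e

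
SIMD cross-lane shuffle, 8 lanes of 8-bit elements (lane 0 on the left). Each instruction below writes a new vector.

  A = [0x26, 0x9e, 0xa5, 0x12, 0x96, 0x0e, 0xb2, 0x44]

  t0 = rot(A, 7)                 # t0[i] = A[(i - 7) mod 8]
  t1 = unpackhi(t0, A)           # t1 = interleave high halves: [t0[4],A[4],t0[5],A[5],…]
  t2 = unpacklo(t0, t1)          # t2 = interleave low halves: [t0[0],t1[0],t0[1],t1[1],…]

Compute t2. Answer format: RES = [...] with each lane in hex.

RES = [0x9e, 0x0e, 0xa5, 0x96, 0x12, 0xb2, 0x96, 0x0e]

→ t0 |9e|a5|12|96|0e|b2|44|26|
→ t1 |0e|96|b2|0e|44|b2|26|44|
→ t2 |9e|0e|a5|96|12|b2|96|0e|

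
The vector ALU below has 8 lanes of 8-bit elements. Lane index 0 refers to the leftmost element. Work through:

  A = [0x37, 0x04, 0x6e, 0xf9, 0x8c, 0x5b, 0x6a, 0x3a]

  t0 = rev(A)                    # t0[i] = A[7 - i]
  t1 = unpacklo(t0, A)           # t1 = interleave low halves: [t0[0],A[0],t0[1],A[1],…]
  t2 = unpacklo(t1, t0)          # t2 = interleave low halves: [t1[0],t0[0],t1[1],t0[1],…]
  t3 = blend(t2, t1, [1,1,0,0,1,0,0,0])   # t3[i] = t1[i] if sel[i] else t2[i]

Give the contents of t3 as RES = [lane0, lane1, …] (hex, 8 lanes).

→ t0 |3a|6a|5b|8c|f9|6e|04|37|
→ t1 |3a|37|6a|04|5b|6e|8c|f9|
→ t2 |3a|3a|37|6a|6a|5b|04|8c|
→ t3 |3a|37|37|6a|5b|5b|04|8c|

RES = [0x3a, 0x37, 0x37, 0x6a, 0x5b, 0x5b, 0x04, 0x8c]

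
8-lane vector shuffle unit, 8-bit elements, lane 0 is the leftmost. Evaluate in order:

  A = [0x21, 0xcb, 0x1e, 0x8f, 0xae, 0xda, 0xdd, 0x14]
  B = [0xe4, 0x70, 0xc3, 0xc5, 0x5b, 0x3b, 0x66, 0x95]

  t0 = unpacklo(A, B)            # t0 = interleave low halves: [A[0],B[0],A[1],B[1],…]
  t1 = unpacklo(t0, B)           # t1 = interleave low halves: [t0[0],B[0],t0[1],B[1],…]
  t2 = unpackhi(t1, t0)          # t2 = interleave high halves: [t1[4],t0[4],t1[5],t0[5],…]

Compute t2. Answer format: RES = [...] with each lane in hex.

RES = [ 0xcb  0x1e  0xc3  0xc3  0x70  0x8f  0xc5  0xc5 ]

t0 = [0x21, 0xe4, 0xcb, 0x70, 0x1e, 0xc3, 0x8f, 0xc5]
t1 = [0x21, 0xe4, 0xe4, 0x70, 0xcb, 0xc3, 0x70, 0xc5]
t2 = [0xcb, 0x1e, 0xc3, 0xc3, 0x70, 0x8f, 0xc5, 0xc5]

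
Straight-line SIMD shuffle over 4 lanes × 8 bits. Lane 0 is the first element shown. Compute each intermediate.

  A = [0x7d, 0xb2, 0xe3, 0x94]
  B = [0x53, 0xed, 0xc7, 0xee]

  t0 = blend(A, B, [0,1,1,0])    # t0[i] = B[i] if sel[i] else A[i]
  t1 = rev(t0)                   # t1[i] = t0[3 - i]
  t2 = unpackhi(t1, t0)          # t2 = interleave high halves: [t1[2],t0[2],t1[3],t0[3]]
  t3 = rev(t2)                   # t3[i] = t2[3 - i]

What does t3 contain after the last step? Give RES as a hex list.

RES = [ 0x94  0x7d  0xc7  0xed ]

  t0: 7d ed c7 94
  t1: 94 c7 ed 7d
  t2: ed c7 7d 94
  t3: 94 7d c7 ed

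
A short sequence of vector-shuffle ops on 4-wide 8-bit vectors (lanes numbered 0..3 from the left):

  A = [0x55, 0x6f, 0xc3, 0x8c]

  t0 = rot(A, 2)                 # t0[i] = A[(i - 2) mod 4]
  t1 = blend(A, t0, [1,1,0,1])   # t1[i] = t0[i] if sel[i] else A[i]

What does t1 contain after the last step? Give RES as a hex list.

RES = [ 0xc3  0x8c  0xc3  0x6f ]

t0 = [0xc3, 0x8c, 0x55, 0x6f]
t1 = [0xc3, 0x8c, 0xc3, 0x6f]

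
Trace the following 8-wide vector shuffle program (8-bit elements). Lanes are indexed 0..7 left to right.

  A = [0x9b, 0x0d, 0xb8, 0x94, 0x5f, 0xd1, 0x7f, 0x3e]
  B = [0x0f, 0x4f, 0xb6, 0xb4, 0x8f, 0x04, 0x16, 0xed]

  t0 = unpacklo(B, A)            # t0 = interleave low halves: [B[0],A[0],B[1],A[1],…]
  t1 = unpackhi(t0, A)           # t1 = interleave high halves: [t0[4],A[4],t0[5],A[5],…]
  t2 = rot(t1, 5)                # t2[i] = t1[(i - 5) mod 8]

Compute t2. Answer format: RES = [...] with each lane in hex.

→ t0 |0f|9b|4f|0d|b6|b8|b4|94|
→ t1 |b6|5f|b8|d1|b4|7f|94|3e|
→ t2 |d1|b4|7f|94|3e|b6|5f|b8|

RES = [ 0xd1  0xb4  0x7f  0x94  0x3e  0xb6  0x5f  0xb8 ]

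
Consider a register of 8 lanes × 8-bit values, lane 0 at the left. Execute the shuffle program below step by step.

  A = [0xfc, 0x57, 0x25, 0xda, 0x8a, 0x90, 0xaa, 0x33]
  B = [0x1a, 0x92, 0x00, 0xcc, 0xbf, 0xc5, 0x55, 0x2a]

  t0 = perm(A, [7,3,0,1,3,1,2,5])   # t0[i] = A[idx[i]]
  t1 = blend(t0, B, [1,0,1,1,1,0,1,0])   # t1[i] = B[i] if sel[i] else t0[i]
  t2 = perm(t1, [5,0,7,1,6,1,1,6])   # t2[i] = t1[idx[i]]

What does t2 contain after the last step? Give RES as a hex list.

RES = [ 0x57  0x1a  0x90  0xda  0x55  0xda  0xda  0x55 ]

  t0: 33 da fc 57 da 57 25 90
  t1: 1a da 00 cc bf 57 55 90
  t2: 57 1a 90 da 55 da da 55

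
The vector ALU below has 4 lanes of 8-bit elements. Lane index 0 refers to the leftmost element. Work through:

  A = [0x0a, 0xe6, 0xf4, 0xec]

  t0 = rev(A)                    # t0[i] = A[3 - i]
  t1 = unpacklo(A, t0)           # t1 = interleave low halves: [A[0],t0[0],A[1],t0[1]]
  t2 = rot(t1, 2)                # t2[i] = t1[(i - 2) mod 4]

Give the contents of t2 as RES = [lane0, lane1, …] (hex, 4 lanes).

RES = [0xe6, 0xf4, 0x0a, 0xec]

  t0: ec f4 e6 0a
  t1: 0a ec e6 f4
  t2: e6 f4 0a ec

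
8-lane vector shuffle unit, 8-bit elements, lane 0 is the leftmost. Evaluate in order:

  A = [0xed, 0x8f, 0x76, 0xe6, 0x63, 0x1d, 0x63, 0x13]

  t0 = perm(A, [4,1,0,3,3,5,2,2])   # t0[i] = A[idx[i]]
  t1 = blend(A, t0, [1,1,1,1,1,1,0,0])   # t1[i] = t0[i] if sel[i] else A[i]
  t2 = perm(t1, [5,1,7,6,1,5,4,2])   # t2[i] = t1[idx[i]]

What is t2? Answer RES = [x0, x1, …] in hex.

t0 = [0x63, 0x8f, 0xed, 0xe6, 0xe6, 0x1d, 0x76, 0x76]
t1 = [0x63, 0x8f, 0xed, 0xe6, 0xe6, 0x1d, 0x63, 0x13]
t2 = [0x1d, 0x8f, 0x13, 0x63, 0x8f, 0x1d, 0xe6, 0xed]

RES = [0x1d, 0x8f, 0x13, 0x63, 0x8f, 0x1d, 0xe6, 0xed]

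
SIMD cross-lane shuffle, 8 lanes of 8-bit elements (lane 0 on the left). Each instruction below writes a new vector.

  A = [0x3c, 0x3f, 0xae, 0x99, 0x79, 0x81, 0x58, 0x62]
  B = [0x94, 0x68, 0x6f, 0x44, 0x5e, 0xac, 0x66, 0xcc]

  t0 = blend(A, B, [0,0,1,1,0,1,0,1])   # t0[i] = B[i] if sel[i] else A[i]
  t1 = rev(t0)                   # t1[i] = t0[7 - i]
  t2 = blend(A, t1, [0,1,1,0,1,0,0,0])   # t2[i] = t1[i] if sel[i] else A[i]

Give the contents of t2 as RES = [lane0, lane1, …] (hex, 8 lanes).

RES = [ 0x3c  0x58  0xac  0x99  0x44  0x81  0x58  0x62 ]

  t0: 3c 3f 6f 44 79 ac 58 cc
  t1: cc 58 ac 79 44 6f 3f 3c
  t2: 3c 58 ac 99 44 81 58 62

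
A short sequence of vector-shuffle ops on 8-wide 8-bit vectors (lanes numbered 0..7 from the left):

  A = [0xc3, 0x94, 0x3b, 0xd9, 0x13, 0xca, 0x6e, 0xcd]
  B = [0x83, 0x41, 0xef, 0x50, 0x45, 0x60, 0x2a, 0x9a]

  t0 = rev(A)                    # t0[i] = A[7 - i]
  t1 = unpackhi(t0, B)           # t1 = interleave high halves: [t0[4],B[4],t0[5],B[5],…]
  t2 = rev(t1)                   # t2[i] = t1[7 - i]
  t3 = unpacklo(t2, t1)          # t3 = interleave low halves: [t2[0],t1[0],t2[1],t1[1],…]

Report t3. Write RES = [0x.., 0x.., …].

  t0: cd 6e ca 13 d9 3b 94 c3
  t1: d9 45 3b 60 94 2a c3 9a
  t2: 9a c3 2a 94 60 3b 45 d9
  t3: 9a d9 c3 45 2a 3b 94 60

RES = [ 0x9a  0xd9  0xc3  0x45  0x2a  0x3b  0x94  0x60 ]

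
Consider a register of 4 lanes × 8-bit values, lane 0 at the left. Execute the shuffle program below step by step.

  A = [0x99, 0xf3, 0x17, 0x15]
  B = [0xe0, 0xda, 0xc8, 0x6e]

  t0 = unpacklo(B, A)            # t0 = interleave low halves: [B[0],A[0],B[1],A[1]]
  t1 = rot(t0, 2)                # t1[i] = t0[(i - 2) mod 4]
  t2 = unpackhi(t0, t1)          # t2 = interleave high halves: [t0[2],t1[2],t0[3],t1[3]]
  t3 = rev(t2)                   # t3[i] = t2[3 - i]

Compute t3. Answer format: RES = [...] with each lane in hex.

RES = [ 0x99  0xf3  0xe0  0xda ]

t0 = [0xe0, 0x99, 0xda, 0xf3]
t1 = [0xda, 0xf3, 0xe0, 0x99]
t2 = [0xda, 0xe0, 0xf3, 0x99]
t3 = [0x99, 0xf3, 0xe0, 0xda]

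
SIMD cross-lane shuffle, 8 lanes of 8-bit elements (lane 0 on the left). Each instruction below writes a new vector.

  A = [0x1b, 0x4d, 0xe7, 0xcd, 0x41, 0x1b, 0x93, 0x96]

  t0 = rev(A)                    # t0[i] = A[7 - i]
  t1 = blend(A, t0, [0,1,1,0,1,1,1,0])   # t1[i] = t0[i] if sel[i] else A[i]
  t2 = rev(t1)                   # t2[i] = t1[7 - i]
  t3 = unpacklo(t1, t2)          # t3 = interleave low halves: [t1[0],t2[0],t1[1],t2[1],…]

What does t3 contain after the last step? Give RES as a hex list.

RES = [ 0x1b  0x96  0x93  0x4d  0x1b  0xe7  0xcd  0xcd ]

t0 = [0x96, 0x93, 0x1b, 0x41, 0xcd, 0xe7, 0x4d, 0x1b]
t1 = [0x1b, 0x93, 0x1b, 0xcd, 0xcd, 0xe7, 0x4d, 0x96]
t2 = [0x96, 0x4d, 0xe7, 0xcd, 0xcd, 0x1b, 0x93, 0x1b]
t3 = [0x1b, 0x96, 0x93, 0x4d, 0x1b, 0xe7, 0xcd, 0xcd]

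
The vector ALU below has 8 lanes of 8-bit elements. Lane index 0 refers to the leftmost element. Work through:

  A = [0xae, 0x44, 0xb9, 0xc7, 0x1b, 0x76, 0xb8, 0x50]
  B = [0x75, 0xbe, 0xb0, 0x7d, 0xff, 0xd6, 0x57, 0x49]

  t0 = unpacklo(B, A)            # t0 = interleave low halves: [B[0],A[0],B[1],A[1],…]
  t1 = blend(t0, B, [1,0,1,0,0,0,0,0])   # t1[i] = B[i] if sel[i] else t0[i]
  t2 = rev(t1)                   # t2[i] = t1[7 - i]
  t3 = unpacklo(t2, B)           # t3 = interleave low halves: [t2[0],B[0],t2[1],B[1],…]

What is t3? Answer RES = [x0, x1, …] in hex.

  t0: 75 ae be 44 b0 b9 7d c7
  t1: 75 ae b0 44 b0 b9 7d c7
  t2: c7 7d b9 b0 44 b0 ae 75
  t3: c7 75 7d be b9 b0 b0 7d

RES = [0xc7, 0x75, 0x7d, 0xbe, 0xb9, 0xb0, 0xb0, 0x7d]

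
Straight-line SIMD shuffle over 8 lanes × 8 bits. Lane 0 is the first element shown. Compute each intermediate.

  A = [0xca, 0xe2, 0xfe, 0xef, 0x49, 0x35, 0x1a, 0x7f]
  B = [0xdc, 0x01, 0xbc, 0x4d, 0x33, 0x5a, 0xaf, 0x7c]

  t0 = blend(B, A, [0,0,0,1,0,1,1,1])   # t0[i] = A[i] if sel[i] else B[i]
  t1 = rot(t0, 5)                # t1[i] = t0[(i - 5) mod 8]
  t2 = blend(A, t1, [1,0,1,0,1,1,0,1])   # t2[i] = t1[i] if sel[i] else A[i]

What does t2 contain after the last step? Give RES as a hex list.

RES = [ 0xef  0xe2  0x35  0xef  0x7f  0xdc  0x1a  0xbc ]

t0 = [0xdc, 0x01, 0xbc, 0xef, 0x33, 0x35, 0x1a, 0x7f]
t1 = [0xef, 0x33, 0x35, 0x1a, 0x7f, 0xdc, 0x01, 0xbc]
t2 = [0xef, 0xe2, 0x35, 0xef, 0x7f, 0xdc, 0x1a, 0xbc]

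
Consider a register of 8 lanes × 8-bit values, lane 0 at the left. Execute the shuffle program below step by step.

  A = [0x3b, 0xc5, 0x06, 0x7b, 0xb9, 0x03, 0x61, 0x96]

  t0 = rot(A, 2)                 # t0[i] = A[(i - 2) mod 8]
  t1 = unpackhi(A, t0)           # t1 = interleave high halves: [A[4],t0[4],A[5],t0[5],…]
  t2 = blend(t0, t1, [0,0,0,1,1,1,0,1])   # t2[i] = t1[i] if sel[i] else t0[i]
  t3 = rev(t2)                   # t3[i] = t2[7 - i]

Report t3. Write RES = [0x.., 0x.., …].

RES = [0x03, 0xb9, 0xb9, 0x61, 0x7b, 0x3b, 0x96, 0x61]

  t0: 61 96 3b c5 06 7b b9 03
  t1: b9 06 03 7b 61 b9 96 03
  t2: 61 96 3b 7b 61 b9 b9 03
  t3: 03 b9 b9 61 7b 3b 96 61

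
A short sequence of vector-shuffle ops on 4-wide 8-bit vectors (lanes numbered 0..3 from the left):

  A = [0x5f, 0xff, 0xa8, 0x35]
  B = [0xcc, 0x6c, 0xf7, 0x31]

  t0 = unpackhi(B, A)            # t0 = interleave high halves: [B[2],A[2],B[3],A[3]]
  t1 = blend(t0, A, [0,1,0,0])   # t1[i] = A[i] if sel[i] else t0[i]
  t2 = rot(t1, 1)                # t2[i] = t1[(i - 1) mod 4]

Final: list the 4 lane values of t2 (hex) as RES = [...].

RES = [ 0x35  0xf7  0xff  0x31 ]

→ t0 |f7|a8|31|35|
→ t1 |f7|ff|31|35|
→ t2 |35|f7|ff|31|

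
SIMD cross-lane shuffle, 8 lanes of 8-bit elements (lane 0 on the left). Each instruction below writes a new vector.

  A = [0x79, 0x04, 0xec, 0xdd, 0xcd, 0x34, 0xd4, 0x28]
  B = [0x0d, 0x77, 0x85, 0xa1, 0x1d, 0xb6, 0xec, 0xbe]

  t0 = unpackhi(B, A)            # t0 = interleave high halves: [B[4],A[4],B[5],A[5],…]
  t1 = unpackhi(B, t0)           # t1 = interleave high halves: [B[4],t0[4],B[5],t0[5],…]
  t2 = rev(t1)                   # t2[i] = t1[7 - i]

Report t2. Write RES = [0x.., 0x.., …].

t0 = [0x1d, 0xcd, 0xb6, 0x34, 0xec, 0xd4, 0xbe, 0x28]
t1 = [0x1d, 0xec, 0xb6, 0xd4, 0xec, 0xbe, 0xbe, 0x28]
t2 = [0x28, 0xbe, 0xbe, 0xec, 0xd4, 0xb6, 0xec, 0x1d]

RES = [ 0x28  0xbe  0xbe  0xec  0xd4  0xb6  0xec  0x1d ]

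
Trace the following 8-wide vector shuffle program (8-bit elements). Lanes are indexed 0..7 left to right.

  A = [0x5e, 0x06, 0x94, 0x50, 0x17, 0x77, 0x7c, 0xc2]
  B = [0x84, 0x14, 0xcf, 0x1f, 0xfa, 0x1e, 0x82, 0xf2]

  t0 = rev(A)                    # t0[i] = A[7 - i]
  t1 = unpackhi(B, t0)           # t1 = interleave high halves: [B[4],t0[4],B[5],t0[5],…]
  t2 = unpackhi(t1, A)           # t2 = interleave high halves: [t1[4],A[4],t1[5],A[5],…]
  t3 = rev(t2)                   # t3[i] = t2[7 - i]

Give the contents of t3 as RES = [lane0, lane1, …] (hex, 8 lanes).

RES = [ 0xc2  0x5e  0x7c  0xf2  0x77  0x06  0x17  0x82 ]

  t0: c2 7c 77 17 50 94 06 5e
  t1: fa 50 1e 94 82 06 f2 5e
  t2: 82 17 06 77 f2 7c 5e c2
  t3: c2 5e 7c f2 77 06 17 82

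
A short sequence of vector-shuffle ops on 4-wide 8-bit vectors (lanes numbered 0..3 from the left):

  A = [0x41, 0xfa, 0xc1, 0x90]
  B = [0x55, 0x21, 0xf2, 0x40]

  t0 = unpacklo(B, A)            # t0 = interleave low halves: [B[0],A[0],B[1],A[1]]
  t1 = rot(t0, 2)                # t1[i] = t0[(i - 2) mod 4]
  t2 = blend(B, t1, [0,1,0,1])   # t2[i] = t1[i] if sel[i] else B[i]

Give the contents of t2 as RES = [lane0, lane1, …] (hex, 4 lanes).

  t0: 55 41 21 fa
  t1: 21 fa 55 41
  t2: 55 fa f2 41

RES = [ 0x55  0xfa  0xf2  0x41 ]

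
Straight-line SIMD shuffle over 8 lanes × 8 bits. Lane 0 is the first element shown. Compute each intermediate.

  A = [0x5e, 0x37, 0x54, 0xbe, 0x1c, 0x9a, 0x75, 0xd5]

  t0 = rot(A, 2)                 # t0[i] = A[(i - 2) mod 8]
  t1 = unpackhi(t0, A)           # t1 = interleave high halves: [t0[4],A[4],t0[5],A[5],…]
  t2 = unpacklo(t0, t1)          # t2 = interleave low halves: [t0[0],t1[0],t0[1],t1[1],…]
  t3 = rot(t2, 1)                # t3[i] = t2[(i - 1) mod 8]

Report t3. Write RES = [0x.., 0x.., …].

RES = [0x9a, 0x75, 0x54, 0xd5, 0x1c, 0x5e, 0xbe, 0x37]

→ t0 |75|d5|5e|37|54|be|1c|9a|
→ t1 |54|1c|be|9a|1c|75|9a|d5|
→ t2 |75|54|d5|1c|5e|be|37|9a|
→ t3 |9a|75|54|d5|1c|5e|be|37|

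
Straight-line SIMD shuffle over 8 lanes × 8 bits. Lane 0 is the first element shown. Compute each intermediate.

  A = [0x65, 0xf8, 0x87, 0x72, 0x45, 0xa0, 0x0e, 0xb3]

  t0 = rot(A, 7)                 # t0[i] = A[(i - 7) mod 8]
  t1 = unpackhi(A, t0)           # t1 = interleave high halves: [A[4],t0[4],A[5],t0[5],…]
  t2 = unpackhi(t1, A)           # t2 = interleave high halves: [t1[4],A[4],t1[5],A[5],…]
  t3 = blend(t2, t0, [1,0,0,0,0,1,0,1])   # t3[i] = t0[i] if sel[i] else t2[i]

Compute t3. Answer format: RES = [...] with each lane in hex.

t0 = [0xf8, 0x87, 0x72, 0x45, 0xa0, 0x0e, 0xb3, 0x65]
t1 = [0x45, 0xa0, 0xa0, 0x0e, 0x0e, 0xb3, 0xb3, 0x65]
t2 = [0x0e, 0x45, 0xb3, 0xa0, 0xb3, 0x0e, 0x65, 0xb3]
t3 = [0xf8, 0x45, 0xb3, 0xa0, 0xb3, 0x0e, 0x65, 0x65]

RES = [ 0xf8  0x45  0xb3  0xa0  0xb3  0x0e  0x65  0x65 ]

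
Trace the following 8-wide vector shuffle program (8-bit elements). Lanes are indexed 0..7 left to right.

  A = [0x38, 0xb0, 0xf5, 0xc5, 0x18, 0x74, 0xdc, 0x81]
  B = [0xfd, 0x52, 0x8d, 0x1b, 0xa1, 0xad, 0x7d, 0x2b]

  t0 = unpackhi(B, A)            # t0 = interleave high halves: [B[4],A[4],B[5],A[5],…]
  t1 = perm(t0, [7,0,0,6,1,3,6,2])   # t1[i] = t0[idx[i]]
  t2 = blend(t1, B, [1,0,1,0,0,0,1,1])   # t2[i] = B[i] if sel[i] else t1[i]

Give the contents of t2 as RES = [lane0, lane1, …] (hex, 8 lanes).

RES = [0xfd, 0xa1, 0x8d, 0x2b, 0x18, 0x74, 0x7d, 0x2b]

→ t0 |a1|18|ad|74|7d|dc|2b|81|
→ t1 |81|a1|a1|2b|18|74|2b|ad|
→ t2 |fd|a1|8d|2b|18|74|7d|2b|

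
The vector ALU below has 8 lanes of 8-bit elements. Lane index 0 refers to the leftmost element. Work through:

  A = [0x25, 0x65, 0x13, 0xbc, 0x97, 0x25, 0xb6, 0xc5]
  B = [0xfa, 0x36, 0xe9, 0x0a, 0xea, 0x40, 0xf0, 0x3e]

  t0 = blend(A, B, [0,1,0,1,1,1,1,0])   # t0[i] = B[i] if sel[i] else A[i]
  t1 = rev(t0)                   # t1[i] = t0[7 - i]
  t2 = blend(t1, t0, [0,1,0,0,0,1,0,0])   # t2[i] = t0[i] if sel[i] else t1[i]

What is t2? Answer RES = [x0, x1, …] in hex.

RES = [ 0xc5  0x36  0x40  0xea  0x0a  0x40  0x36  0x25 ]

t0 = [0x25, 0x36, 0x13, 0x0a, 0xea, 0x40, 0xf0, 0xc5]
t1 = [0xc5, 0xf0, 0x40, 0xea, 0x0a, 0x13, 0x36, 0x25]
t2 = [0xc5, 0x36, 0x40, 0xea, 0x0a, 0x40, 0x36, 0x25]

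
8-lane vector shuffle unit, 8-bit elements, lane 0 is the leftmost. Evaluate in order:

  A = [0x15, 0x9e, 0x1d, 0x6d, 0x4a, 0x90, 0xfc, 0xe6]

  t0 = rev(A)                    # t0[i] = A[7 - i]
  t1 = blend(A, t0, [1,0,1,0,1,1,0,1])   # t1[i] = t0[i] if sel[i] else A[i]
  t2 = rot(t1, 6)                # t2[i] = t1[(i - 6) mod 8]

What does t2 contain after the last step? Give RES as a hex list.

RES = [ 0x90  0x6d  0x6d  0x1d  0xfc  0x15  0xe6  0x9e ]

  t0: e6 fc 90 4a 6d 1d 9e 15
  t1: e6 9e 90 6d 6d 1d fc 15
  t2: 90 6d 6d 1d fc 15 e6 9e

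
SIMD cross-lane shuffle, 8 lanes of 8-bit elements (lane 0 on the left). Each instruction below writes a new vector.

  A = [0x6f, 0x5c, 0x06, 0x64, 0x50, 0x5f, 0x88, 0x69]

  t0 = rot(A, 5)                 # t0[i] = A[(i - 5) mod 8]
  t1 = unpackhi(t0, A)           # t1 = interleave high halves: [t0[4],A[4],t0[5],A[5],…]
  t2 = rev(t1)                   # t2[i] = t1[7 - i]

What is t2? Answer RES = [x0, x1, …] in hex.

→ t0 |64|50|5f|88|69|6f|5c|06|
→ t1 |69|50|6f|5f|5c|88|06|69|
→ t2 |69|06|88|5c|5f|6f|50|69|

RES = [ 0x69  0x06  0x88  0x5c  0x5f  0x6f  0x50  0x69 ]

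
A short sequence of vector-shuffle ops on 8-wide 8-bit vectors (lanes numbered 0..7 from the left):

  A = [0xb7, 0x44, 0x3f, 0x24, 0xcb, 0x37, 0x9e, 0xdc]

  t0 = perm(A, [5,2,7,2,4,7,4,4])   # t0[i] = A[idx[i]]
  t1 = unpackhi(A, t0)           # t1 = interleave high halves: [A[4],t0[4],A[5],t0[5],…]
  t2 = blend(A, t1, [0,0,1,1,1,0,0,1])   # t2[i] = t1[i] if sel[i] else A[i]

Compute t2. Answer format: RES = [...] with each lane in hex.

RES = [0xb7, 0x44, 0x37, 0xdc, 0x9e, 0x37, 0x9e, 0xcb]

t0 = [0x37, 0x3f, 0xdc, 0x3f, 0xcb, 0xdc, 0xcb, 0xcb]
t1 = [0xcb, 0xcb, 0x37, 0xdc, 0x9e, 0xcb, 0xdc, 0xcb]
t2 = [0xb7, 0x44, 0x37, 0xdc, 0x9e, 0x37, 0x9e, 0xcb]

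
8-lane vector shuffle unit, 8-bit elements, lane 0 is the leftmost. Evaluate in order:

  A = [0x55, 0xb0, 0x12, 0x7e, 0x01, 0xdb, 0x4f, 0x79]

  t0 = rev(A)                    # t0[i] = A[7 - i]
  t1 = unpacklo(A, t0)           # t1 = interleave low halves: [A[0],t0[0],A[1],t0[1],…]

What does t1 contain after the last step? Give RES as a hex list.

RES = [0x55, 0x79, 0xb0, 0x4f, 0x12, 0xdb, 0x7e, 0x01]

  t0: 79 4f db 01 7e 12 b0 55
  t1: 55 79 b0 4f 12 db 7e 01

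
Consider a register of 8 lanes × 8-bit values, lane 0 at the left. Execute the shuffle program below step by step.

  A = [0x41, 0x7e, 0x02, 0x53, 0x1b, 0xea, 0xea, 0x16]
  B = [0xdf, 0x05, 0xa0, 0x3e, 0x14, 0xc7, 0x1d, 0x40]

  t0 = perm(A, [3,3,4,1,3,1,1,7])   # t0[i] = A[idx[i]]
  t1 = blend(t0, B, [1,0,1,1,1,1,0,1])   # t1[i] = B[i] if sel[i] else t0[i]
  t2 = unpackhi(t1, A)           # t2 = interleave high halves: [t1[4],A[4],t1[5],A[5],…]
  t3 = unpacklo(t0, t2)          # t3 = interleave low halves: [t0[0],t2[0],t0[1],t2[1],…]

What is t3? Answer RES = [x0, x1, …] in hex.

RES = [0x53, 0x14, 0x53, 0x1b, 0x1b, 0xc7, 0x7e, 0xea]

→ t0 |53|53|1b|7e|53|7e|7e|16|
→ t1 |df|53|a0|3e|14|c7|7e|40|
→ t2 |14|1b|c7|ea|7e|ea|40|16|
→ t3 |53|14|53|1b|1b|c7|7e|ea|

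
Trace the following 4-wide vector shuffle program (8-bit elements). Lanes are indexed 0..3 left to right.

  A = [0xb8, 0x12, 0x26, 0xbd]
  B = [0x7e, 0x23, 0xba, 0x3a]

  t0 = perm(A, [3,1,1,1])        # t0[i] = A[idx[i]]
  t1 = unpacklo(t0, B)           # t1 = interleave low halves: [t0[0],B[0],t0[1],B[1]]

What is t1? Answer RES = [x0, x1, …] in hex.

RES = [ 0xbd  0x7e  0x12  0x23 ]

  t0: bd 12 12 12
  t1: bd 7e 12 23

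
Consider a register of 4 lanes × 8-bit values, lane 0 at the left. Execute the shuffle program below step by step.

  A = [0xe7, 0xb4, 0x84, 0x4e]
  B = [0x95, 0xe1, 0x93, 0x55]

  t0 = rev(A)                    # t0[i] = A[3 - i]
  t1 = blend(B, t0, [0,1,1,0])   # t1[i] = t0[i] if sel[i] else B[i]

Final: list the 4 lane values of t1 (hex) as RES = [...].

t0 = [0x4e, 0x84, 0xb4, 0xe7]
t1 = [0x95, 0x84, 0xb4, 0x55]

RES = [0x95, 0x84, 0xb4, 0x55]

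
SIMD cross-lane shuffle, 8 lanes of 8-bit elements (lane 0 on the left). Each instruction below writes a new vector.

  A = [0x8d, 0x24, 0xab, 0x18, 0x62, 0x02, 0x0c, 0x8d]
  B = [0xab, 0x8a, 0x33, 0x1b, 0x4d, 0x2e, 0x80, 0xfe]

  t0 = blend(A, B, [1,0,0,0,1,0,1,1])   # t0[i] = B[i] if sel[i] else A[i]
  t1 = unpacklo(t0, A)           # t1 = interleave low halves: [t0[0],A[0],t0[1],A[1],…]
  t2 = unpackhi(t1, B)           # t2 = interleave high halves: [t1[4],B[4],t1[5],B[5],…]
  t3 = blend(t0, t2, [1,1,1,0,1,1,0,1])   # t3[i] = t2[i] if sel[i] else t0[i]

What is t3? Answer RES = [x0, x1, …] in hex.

→ t0 |ab|24|ab|18|4d|02|80|fe|
→ t1 |ab|8d|24|24|ab|ab|18|18|
→ t2 |ab|4d|ab|2e|18|80|18|fe|
→ t3 |ab|4d|ab|18|18|80|80|fe|

RES = [ 0xab  0x4d  0xab  0x18  0x18  0x80  0x80  0xfe ]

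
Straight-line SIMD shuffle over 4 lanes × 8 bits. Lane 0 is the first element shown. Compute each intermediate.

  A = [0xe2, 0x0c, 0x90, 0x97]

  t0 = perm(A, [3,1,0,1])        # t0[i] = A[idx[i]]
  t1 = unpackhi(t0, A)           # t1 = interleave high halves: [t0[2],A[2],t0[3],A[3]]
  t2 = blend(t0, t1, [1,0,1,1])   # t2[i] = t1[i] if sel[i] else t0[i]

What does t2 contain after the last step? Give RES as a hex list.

RES = [ 0xe2  0x0c  0x0c  0x97 ]

→ t0 |97|0c|e2|0c|
→ t1 |e2|90|0c|97|
→ t2 |e2|0c|0c|97|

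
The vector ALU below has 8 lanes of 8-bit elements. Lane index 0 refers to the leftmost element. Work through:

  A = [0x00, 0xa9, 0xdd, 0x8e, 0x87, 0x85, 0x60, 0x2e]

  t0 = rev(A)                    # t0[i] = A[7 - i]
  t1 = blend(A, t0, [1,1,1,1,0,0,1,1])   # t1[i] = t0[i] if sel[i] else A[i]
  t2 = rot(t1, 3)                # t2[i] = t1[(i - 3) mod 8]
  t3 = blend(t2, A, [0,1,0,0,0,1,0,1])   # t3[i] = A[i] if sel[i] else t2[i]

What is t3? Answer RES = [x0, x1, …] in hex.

t0 = [0x2e, 0x60, 0x85, 0x87, 0x8e, 0xdd, 0xa9, 0x00]
t1 = [0x2e, 0x60, 0x85, 0x87, 0x87, 0x85, 0xa9, 0x00]
t2 = [0x85, 0xa9, 0x00, 0x2e, 0x60, 0x85, 0x87, 0x87]
t3 = [0x85, 0xa9, 0x00, 0x2e, 0x60, 0x85, 0x87, 0x2e]

RES = [ 0x85  0xa9  0x00  0x2e  0x60  0x85  0x87  0x2e ]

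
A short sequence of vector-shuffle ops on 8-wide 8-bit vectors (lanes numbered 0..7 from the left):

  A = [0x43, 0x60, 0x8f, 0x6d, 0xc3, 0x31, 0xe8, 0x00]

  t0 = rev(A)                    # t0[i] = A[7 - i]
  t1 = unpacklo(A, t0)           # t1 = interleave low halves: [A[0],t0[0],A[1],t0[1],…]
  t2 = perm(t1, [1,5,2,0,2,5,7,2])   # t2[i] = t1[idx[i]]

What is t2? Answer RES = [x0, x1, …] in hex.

RES = [0x00, 0x31, 0x60, 0x43, 0x60, 0x31, 0xc3, 0x60]

t0 = [0x00, 0xe8, 0x31, 0xc3, 0x6d, 0x8f, 0x60, 0x43]
t1 = [0x43, 0x00, 0x60, 0xe8, 0x8f, 0x31, 0x6d, 0xc3]
t2 = [0x00, 0x31, 0x60, 0x43, 0x60, 0x31, 0xc3, 0x60]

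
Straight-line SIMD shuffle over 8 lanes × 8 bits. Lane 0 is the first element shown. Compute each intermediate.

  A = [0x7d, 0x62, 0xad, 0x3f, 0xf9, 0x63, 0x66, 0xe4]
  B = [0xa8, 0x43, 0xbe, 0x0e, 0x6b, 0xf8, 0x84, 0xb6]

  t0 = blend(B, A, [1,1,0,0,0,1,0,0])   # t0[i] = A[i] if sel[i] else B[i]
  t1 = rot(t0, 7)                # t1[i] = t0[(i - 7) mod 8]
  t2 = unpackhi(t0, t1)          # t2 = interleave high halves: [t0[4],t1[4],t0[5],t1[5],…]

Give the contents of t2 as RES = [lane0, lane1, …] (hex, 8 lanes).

RES = [ 0x6b  0x63  0x63  0x84  0x84  0xb6  0xb6  0x7d ]

→ t0 |7d|62|be|0e|6b|63|84|b6|
→ t1 |62|be|0e|6b|63|84|b6|7d|
→ t2 |6b|63|63|84|84|b6|b6|7d|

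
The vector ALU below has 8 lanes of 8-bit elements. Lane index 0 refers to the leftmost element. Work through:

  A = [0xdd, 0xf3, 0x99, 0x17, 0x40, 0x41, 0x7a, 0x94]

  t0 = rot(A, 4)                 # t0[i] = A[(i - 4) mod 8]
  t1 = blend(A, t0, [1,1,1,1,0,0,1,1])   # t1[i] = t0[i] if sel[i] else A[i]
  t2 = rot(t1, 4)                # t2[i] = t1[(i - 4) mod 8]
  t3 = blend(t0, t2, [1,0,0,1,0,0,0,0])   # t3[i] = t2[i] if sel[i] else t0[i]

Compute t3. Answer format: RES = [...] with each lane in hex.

RES = [0x40, 0x41, 0x7a, 0x17, 0xdd, 0xf3, 0x99, 0x17]

t0 = [0x40, 0x41, 0x7a, 0x94, 0xdd, 0xf3, 0x99, 0x17]
t1 = [0x40, 0x41, 0x7a, 0x94, 0x40, 0x41, 0x99, 0x17]
t2 = [0x40, 0x41, 0x99, 0x17, 0x40, 0x41, 0x7a, 0x94]
t3 = [0x40, 0x41, 0x7a, 0x17, 0xdd, 0xf3, 0x99, 0x17]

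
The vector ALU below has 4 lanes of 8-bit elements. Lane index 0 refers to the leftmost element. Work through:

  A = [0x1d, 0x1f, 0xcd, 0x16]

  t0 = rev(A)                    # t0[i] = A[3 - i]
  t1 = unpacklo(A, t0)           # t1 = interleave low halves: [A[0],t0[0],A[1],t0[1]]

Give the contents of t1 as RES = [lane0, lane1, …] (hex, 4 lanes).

RES = [0x1d, 0x16, 0x1f, 0xcd]

  t0: 16 cd 1f 1d
  t1: 1d 16 1f cd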